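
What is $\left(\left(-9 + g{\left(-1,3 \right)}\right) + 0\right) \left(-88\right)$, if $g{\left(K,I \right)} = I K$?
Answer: $1056$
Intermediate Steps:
$\left(\left(-9 + g{\left(-1,3 \right)}\right) + 0\right) \left(-88\right) = \left(\left(-9 + 3 \left(-1\right)\right) + 0\right) \left(-88\right) = \left(\left(-9 - 3\right) + 0\right) \left(-88\right) = \left(-12 + 0\right) \left(-88\right) = \left(-12\right) \left(-88\right) = 1056$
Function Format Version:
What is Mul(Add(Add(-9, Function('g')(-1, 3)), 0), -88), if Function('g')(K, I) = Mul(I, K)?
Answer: 1056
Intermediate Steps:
Mul(Add(Add(-9, Function('g')(-1, 3)), 0), -88) = Mul(Add(Add(-9, Mul(3, -1)), 0), -88) = Mul(Add(Add(-9, -3), 0), -88) = Mul(Add(-12, 0), -88) = Mul(-12, -88) = 1056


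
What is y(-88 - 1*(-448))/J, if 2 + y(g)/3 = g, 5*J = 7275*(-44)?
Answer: -179/10670 ≈ -0.016776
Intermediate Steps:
J = -64020 (J = (7275*(-44))/5 = (⅕)*(-320100) = -64020)
y(g) = -6 + 3*g
y(-88 - 1*(-448))/J = (-6 + 3*(-88 - 1*(-448)))/(-64020) = (-6 + 3*(-88 + 448))*(-1/64020) = (-6 + 3*360)*(-1/64020) = (-6 + 1080)*(-1/64020) = 1074*(-1/64020) = -179/10670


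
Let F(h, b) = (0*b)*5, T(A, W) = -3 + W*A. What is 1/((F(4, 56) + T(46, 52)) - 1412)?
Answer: 1/977 ≈ 0.0010235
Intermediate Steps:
T(A, W) = -3 + A*W
F(h, b) = 0 (F(h, b) = 0*5 = 0)
1/((F(4, 56) + T(46, 52)) - 1412) = 1/((0 + (-3 + 46*52)) - 1412) = 1/((0 + (-3 + 2392)) - 1412) = 1/((0 + 2389) - 1412) = 1/(2389 - 1412) = 1/977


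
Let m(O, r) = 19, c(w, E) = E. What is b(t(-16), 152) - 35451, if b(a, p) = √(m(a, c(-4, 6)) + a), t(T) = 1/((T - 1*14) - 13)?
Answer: -35451 + 4*√2193/43 ≈ -35447.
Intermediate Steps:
t(T) = 1/(-27 + T) (t(T) = 1/((T - 14) - 13) = 1/((-14 + T) - 13) = 1/(-27 + T))
b(a, p) = √(19 + a)
b(t(-16), 152) - 35451 = √(19 + 1/(-27 - 16)) - 35451 = √(19 + 1/(-43)) - 35451 = √(19 - 1/43) - 35451 = √(816/43) - 35451 = 4*√2193/43 - 35451 = -35451 + 4*√2193/43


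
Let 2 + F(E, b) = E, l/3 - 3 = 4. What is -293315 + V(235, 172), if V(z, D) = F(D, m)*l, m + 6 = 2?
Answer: -289745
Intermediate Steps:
m = -4 (m = -6 + 2 = -4)
l = 21 (l = 9 + 3*4 = 9 + 12 = 21)
F(E, b) = -2 + E
V(z, D) = -42 + 21*D (V(z, D) = (-2 + D)*21 = -42 + 21*D)
-293315 + V(235, 172) = -293315 + (-42 + 21*172) = -293315 + (-42 + 3612) = -293315 + 3570 = -289745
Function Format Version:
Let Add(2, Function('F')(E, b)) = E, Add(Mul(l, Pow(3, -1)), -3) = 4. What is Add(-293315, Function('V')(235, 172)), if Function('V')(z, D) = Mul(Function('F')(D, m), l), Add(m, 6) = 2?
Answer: -289745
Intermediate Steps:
m = -4 (m = Add(-6, 2) = -4)
l = 21 (l = Add(9, Mul(3, 4)) = Add(9, 12) = 21)
Function('F')(E, b) = Add(-2, E)
Function('V')(z, D) = Add(-42, Mul(21, D)) (Function('V')(z, D) = Mul(Add(-2, D), 21) = Add(-42, Mul(21, D)))
Add(-293315, Function('V')(235, 172)) = Add(-293315, Add(-42, Mul(21, 172))) = Add(-293315, Add(-42, 3612)) = Add(-293315, 3570) = -289745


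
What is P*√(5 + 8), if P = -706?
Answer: -706*√13 ≈ -2545.5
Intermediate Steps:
P*√(5 + 8) = -706*√(5 + 8) = -706*√13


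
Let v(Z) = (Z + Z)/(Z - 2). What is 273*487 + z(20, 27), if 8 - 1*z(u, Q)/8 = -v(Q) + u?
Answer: 3321807/25 ≈ 1.3287e+5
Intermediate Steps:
v(Z) = 2*Z/(-2 + Z) (v(Z) = (2*Z)/(-2 + Z) = 2*Z/(-2 + Z))
z(u, Q) = 64 - 8*u + 16*Q/(-2 + Q) (z(u, Q) = 64 - 8*(-2*Q/(-2 + Q) + u) = 64 - 8*(u - 2*Q/(-2 + Q)) = 64 + (-8*u + 16*Q/(-2 + Q)) = 64 - 8*u + 16*Q/(-2 + Q))
273*487 + z(20, 27) = 273*487 + 8*(2*27 + (-2 + 27)*(8 - 1*20))/(-2 + 27) = 132951 + 8*(54 + 25*(8 - 20))/25 = 132951 + 8*(1/25)*(54 + 25*(-12)) = 132951 + 8*(1/25)*(54 - 300) = 132951 + 8*(1/25)*(-246) = 132951 - 1968/25 = 3321807/25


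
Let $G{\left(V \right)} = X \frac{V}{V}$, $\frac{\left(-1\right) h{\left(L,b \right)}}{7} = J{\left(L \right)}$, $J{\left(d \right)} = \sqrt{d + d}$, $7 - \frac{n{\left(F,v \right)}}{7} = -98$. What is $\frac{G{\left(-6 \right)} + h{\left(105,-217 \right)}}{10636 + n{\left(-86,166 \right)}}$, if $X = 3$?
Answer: $\frac{3}{11371} - \frac{7 \sqrt{210}}{11371} \approx -0.0086571$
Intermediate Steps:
$n{\left(F,v \right)} = 735$ ($n{\left(F,v \right)} = 49 - -686 = 49 + 686 = 735$)
$J{\left(d \right)} = \sqrt{2} \sqrt{d}$ ($J{\left(d \right)} = \sqrt{2 d} = \sqrt{2} \sqrt{d}$)
$h{\left(L,b \right)} = - 7 \sqrt{2} \sqrt{L}$
$G{\left(V \right)} = 3$ ($G{\left(V \right)} = 3 \frac{V}{V} = 3 \cdot 1 = 3$)
$\frac{G{\left(-6 \right)} + h{\left(105,-217 \right)}}{10636 + n{\left(-86,166 \right)}} = \frac{3 - 7 \sqrt{2} \sqrt{105}}{10636 + 735} = \frac{3 - 7 \sqrt{210}}{11371} = \left(3 - 7 \sqrt{210}\right) \frac{1}{11371} = \frac{3}{11371} - \frac{7 \sqrt{210}}{11371}$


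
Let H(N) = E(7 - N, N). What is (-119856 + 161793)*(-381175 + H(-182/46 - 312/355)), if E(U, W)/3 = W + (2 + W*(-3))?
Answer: -130508279454063/8165 ≈ -1.5984e+10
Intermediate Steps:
E(U, W) = 6 - 6*W (E(U, W) = 3*(W + (2 + W*(-3))) = 3*(W + (2 - 3*W)) = 3*(2 - 2*W) = 6 - 6*W)
H(N) = 6 - 6*N
(-119856 + 161793)*(-381175 + H(-182/46 - 312/355)) = (-119856 + 161793)*(-381175 + (6 - 6*(-182/46 - 312/355))) = 41937*(-381175 + (6 - 6*(-182*1/46 - 312*1/355))) = 41937*(-381175 + (6 - 6*(-91/23 - 312/355))) = 41937*(-381175 + (6 - 6*(-39481/8165))) = 41937*(-381175 + (6 + 236886/8165)) = 41937*(-381175 + 285876/8165) = 41937*(-3112007999/8165) = -130508279454063/8165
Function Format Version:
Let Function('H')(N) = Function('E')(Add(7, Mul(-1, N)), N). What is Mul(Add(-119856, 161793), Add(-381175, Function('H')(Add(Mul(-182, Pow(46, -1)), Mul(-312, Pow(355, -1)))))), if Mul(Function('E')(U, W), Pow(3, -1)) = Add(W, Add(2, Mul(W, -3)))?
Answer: Rational(-130508279454063, 8165) ≈ -1.5984e+10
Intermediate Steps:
Function('E')(U, W) = Add(6, Mul(-6, W)) (Function('E')(U, W) = Mul(3, Add(W, Add(2, Mul(W, -3)))) = Mul(3, Add(W, Add(2, Mul(-3, W)))) = Mul(3, Add(2, Mul(-2, W))) = Add(6, Mul(-6, W)))
Function('H')(N) = Add(6, Mul(-6, N))
Mul(Add(-119856, 161793), Add(-381175, Function('H')(Add(Mul(-182, Pow(46, -1)), Mul(-312, Pow(355, -1)))))) = Mul(Add(-119856, 161793), Add(-381175, Add(6, Mul(-6, Add(Mul(-182, Pow(46, -1)), Mul(-312, Pow(355, -1))))))) = Mul(41937, Add(-381175, Add(6, Mul(-6, Add(Mul(-182, Rational(1, 46)), Mul(-312, Rational(1, 355))))))) = Mul(41937, Add(-381175, Add(6, Mul(-6, Add(Rational(-91, 23), Rational(-312, 355)))))) = Mul(41937, Add(-381175, Add(6, Mul(-6, Rational(-39481, 8165))))) = Mul(41937, Add(-381175, Add(6, Rational(236886, 8165)))) = Mul(41937, Add(-381175, Rational(285876, 8165))) = Mul(41937, Rational(-3112007999, 8165)) = Rational(-130508279454063, 8165)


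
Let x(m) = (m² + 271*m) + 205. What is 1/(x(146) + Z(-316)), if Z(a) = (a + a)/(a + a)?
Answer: 1/61088 ≈ 1.6370e-5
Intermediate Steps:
x(m) = 205 + m² + 271*m
Z(a) = 1 (Z(a) = (2*a)/((2*a)) = (2*a)*(1/(2*a)) = 1)
1/(x(146) + Z(-316)) = 1/((205 + 146² + 271*146) + 1) = 1/((205 + 21316 + 39566) + 1) = 1/(61087 + 1) = 1/61088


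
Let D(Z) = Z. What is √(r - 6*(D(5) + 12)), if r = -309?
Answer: I*√411 ≈ 20.273*I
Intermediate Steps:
√(r - 6*(D(5) + 12)) = √(-309 - 6*(5 + 12)) = √(-309 - 6*17) = √(-309 - 102) = √(-411) = I*√411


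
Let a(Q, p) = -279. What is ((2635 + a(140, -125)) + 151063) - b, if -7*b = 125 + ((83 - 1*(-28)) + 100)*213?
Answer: 1119001/7 ≈ 1.5986e+5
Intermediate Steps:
b = -45068/7 (b = -(125 + ((83 - 1*(-28)) + 100)*213)/7 = -(125 + ((83 + 28) + 100)*213)/7 = -(125 + (111 + 100)*213)/7 = -(125 + 211*213)/7 = -(125 + 44943)/7 = -⅐*45068 = -45068/7 ≈ -6438.3)
((2635 + a(140, -125)) + 151063) - b = ((2635 - 279) + 151063) - 1*(-45068/7) = (2356 + 151063) + 45068/7 = 153419 + 45068/7 = 1119001/7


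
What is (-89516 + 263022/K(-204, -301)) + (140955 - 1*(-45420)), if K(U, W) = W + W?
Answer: 29023048/301 ≈ 96422.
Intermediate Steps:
K(U, W) = 2*W
(-89516 + 263022/K(-204, -301)) + (140955 - 1*(-45420)) = (-89516 + 263022/((2*(-301)))) + (140955 - 1*(-45420)) = (-89516 + 263022/(-602)) + (140955 + 45420) = (-89516 + 263022*(-1/602)) + 186375 = (-89516 - 131511/301) + 186375 = -27075827/301 + 186375 = 29023048/301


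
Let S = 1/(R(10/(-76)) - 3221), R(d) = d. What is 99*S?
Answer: -1254/40801 ≈ -0.030735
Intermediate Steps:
S = -38/122403 (S = 1/(10/(-76) - 3221) = 1/(10*(-1/76) - 3221) = 1/(-5/38 - 3221) = 1/(-122403/38) = -38/122403 ≈ -0.00031045)
99*S = 99*(-38/122403) = -1254/40801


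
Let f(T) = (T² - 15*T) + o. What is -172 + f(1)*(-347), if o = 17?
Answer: -1213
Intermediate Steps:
f(T) = 17 + T² - 15*T (f(T) = (T² - 15*T) + 17 = 17 + T² - 15*T)
-172 + f(1)*(-347) = -172 + (17 + 1² - 15*1)*(-347) = -172 + (17 + 1 - 15)*(-347) = -172 + 3*(-347) = -172 - 1041 = -1213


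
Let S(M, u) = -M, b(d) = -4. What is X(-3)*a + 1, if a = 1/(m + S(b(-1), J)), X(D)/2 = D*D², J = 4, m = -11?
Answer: 61/7 ≈ 8.7143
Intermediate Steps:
X(D) = 2*D³ (X(D) = 2*(D*D²) = 2*D³)
a = -⅐ (a = 1/(-11 - 1*(-4)) = 1/(-11 + 4) = 1/(-7) = -⅐ ≈ -0.14286)
X(-3)*a + 1 = (2*(-3)³)*(-⅐) + 1 = (2*(-27))*(-⅐) + 1 = -54*(-⅐) + 1 = 54/7 + 1 = 61/7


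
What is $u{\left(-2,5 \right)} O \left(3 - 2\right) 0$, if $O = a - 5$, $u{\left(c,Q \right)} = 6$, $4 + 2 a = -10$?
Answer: $0$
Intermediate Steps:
$a = -7$ ($a = -2 + \frac{1}{2} \left(-10\right) = -2 - 5 = -7$)
$O = -12$ ($O = -7 - 5 = -12$)
$u{\left(-2,5 \right)} O \left(3 - 2\right) 0 = 6 \left(-12\right) \left(3 - 2\right) 0 = - 72 \cdot 1 \cdot 0 = \left(-72\right) 0 = 0$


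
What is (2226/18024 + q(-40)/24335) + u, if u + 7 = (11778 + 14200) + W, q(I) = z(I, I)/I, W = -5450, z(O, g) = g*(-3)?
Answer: 1500142138413/73102340 ≈ 20521.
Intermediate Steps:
z(O, g) = -3*g
q(I) = -3 (q(I) = (-3*I)/I = -3)
u = 20521 (u = -7 + ((11778 + 14200) - 5450) = -7 + (25978 - 5450) = -7 + 20528 = 20521)
(2226/18024 + q(-40)/24335) + u = (2226/18024 - 3/24335) + 20521 = (2226*(1/18024) - 3*1/24335) + 20521 = (371/3004 - 3/24335) + 20521 = 9019273/73102340 + 20521 = 1500142138413/73102340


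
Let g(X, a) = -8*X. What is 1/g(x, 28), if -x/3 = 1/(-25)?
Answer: -25/24 ≈ -1.0417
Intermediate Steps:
x = 3/25 (x = -3/(-25) = -3*(-1/25) = 3/25 ≈ 0.12000)
1/g(x, 28) = 1/(-8*3/25) = 1/(-24/25) = -25/24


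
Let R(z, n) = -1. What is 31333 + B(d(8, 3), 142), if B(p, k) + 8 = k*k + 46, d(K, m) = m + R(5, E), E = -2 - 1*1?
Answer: 51535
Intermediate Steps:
E = -3 (E = -2 - 1 = -3)
d(K, m) = -1 + m (d(K, m) = m - 1 = -1 + m)
B(p, k) = 38 + k² (B(p, k) = -8 + (k*k + 46) = -8 + (k² + 46) = -8 + (46 + k²) = 38 + k²)
31333 + B(d(8, 3), 142) = 31333 + (38 + 142²) = 31333 + (38 + 20164) = 31333 + 20202 = 51535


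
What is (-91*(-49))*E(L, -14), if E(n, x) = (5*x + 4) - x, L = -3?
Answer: -231868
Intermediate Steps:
E(n, x) = 4 + 4*x (E(n, x) = (4 + 5*x) - x = 4 + 4*x)
(-91*(-49))*E(L, -14) = (-91*(-49))*(4 + 4*(-14)) = 4459*(4 - 56) = 4459*(-52) = -231868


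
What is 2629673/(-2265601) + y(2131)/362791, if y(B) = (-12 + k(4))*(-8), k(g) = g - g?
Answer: -73369553819/63226127107 ≈ -1.1604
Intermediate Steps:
k(g) = 0
y(B) = 96 (y(B) = (-12 + 0)*(-8) = -12*(-8) = 96)
2629673/(-2265601) + y(2131)/362791 = 2629673/(-2265601) + 96/362791 = 2629673*(-1/2265601) + 96*(1/362791) = -2629673/2265601 + 96/362791 = -73369553819/63226127107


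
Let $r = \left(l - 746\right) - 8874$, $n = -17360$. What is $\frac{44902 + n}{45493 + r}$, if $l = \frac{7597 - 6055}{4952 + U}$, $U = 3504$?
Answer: $\frac{116447576}{151671815} \approx 0.76776$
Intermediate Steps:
$l = \frac{771}{4228}$ ($l = \frac{7597 - 6055}{4952 + 3504} = \frac{1542}{8456} = 1542 \cdot \frac{1}{8456} = \frac{771}{4228} \approx 0.18236$)
$r = - \frac{40672589}{4228}$ ($r = \left(\frac{771}{4228} - 746\right) - 8874 = - \frac{3153317}{4228} - 8874 = - \frac{40672589}{4228} \approx -9619.8$)
$\frac{44902 + n}{45493 + r} = \frac{44902 - 17360}{45493 - \frac{40672589}{4228}} = \frac{27542}{\frac{151671815}{4228}} = 27542 \cdot \frac{4228}{151671815} = \frac{116447576}{151671815}$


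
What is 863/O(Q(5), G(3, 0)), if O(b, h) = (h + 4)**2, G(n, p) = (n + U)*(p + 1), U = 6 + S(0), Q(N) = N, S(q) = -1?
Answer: 863/144 ≈ 5.9931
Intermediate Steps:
U = 5 (U = 6 - 1 = 5)
G(n, p) = (1 + p)*(5 + n) (G(n, p) = (n + 5)*(p + 1) = (5 + n)*(1 + p) = (1 + p)*(5 + n))
O(b, h) = (4 + h)**2
863/O(Q(5), G(3, 0)) = 863/((4 + (5 + 3 + 5*0 + 3*0))**2) = 863/((4 + (5 + 3 + 0 + 0))**2) = 863/((4 + 8)**2) = 863/(12**2) = 863/144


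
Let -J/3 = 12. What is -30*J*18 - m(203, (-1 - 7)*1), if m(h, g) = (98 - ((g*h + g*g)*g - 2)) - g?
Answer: 31812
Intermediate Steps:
J = -36 (J = -3*12 = -36)
m(h, g) = 100 - g - g*(g² + g*h) (m(h, g) = (98 - ((g*h + g²)*g - 2)) - g = (98 - ((g² + g*h)*g - 2)) - g = (98 - (g*(g² + g*h) - 2)) - g = (98 - (-2 + g*(g² + g*h))) - g = (98 + (2 - g*(g² + g*h))) - g = (100 - g*(g² + g*h)) - g = 100 - g - g*(g² + g*h))
-30*J*18 - m(203, (-1 - 7)*1) = -30*(-36)*18 - (100 - (-1 - 7) - ((-1 - 7)*1)³ - 1*203*((-1 - 7)*1)²) = 1080*18 - (100 - (-8) - (-8*1)³ - 1*203*(-8*1)²) = 19440 - (100 - 1*(-8) - 1*(-8)³ - 1*203*(-8)²) = 19440 - (100 + 8 - 1*(-512) - 1*203*64) = 19440 - (100 + 8 + 512 - 12992) = 19440 - 1*(-12372) = 19440 + 12372 = 31812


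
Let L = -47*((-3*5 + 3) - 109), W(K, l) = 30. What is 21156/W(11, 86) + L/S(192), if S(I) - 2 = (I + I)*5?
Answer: 6805407/9610 ≈ 708.16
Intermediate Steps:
S(I) = 2 + 10*I (S(I) = 2 + (I + I)*5 = 2 + (2*I)*5 = 2 + 10*I)
L = 5687 (L = -47*((-15 + 3) - 109) = -47*(-12 - 109) = -47*(-121) = 5687)
21156/W(11, 86) + L/S(192) = 21156/30 + 5687/(2 + 10*192) = 21156*(1/30) + 5687/(2 + 1920) = 3526/5 + 5687/1922 = 6805407/9610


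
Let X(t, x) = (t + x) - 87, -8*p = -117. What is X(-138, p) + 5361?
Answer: 41205/8 ≈ 5150.6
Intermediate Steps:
p = 117/8 (p = -⅛*(-117) = 117/8 ≈ 14.625)
X(t, x) = -87 + t + x
X(-138, p) + 5361 = (-87 - 138 + 117/8) + 5361 = -1683/8 + 5361 = 41205/8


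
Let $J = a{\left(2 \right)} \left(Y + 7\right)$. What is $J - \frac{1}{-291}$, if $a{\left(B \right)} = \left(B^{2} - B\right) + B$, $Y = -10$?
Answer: $- \frac{3491}{291} \approx -11.997$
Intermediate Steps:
$a{\left(B \right)} = B^{2}$
$J = -12$ ($J = 2^{2} \left(-10 + 7\right) = 4 \left(-3\right) = -12$)
$J - \frac{1}{-291} = -12 - \frac{1}{-291} = -12 - - \frac{1}{291} = -12 + \frac{1}{291} = - \frac{3491}{291}$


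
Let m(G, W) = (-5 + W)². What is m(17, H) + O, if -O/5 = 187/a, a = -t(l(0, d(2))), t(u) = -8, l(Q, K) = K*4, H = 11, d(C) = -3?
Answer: -647/8 ≈ -80.875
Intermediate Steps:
l(Q, K) = 4*K
a = 8 (a = -1*(-8) = 8)
O = -935/8 ≈ -116.88
m(17, H) + O = (-5 + 11)² - 935/8 = 6² - 935/8 = 36 - 935/8 = -647/8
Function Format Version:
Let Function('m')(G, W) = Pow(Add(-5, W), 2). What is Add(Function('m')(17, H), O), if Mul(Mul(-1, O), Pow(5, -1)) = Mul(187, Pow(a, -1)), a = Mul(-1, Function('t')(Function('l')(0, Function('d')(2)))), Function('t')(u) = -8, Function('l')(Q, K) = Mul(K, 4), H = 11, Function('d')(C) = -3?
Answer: Rational(-647, 8) ≈ -80.875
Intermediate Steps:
Function('l')(Q, K) = Mul(4, K)
a = 8 (a = Mul(-1, -8) = 8)
O = Rational(-935, 8) (O = Mul(-5, Mul(187, Pow(8, -1))) = Mul(-5, Mul(187, Rational(1, 8))) = Mul(-5, Rational(187, 8)) = Rational(-935, 8) ≈ -116.88)
Add(Function('m')(17, H), O) = Add(Pow(Add(-5, 11), 2), Rational(-935, 8)) = Add(Pow(6, 2), Rational(-935, 8)) = Add(36, Rational(-935, 8)) = Rational(-647, 8)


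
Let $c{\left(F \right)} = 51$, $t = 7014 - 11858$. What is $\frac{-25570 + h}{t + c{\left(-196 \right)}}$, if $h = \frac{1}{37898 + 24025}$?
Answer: $\frac{1583371109}{296796939} \approx 5.3349$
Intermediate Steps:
$t = -4844$ ($t = 7014 - 11858 = -4844$)
$h = \frac{1}{61923} \approx 1.6149 \cdot 10^{-5}$
$\frac{-25570 + h}{t + c{\left(-196 \right)}} = \frac{-25570 + \frac{1}{61923}}{-4844 + 51} = - \frac{1583371109}{61923 \left(-4793\right)} = \left(- \frac{1583371109}{61923}\right) \left(- \frac{1}{4793}\right) = \frac{1583371109}{296796939}$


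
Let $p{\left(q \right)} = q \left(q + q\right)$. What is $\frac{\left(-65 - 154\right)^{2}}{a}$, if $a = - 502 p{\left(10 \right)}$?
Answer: $- \frac{47961}{100400} \approx -0.4777$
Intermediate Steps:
$p{\left(q \right)} = 2 q^{2}$ ($p{\left(q \right)} = q 2 q = 2 q^{2}$)
$a = -100400$ ($a = - 502 \cdot 2 \cdot 10^{2} = - 502 \cdot 2 \cdot 100 = \left(-502\right) 200 = -100400$)
$\frac{\left(-65 - 154\right)^{2}}{a} = \frac{\left(-65 - 154\right)^{2}}{-100400} = \left(-219\right)^{2} \left(- \frac{1}{100400}\right) = 47961 \left(- \frac{1}{100400}\right) = - \frac{47961}{100400}$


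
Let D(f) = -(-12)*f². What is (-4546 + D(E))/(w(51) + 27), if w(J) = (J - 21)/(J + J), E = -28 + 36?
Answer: -32113/232 ≈ -138.42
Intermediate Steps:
E = 8
w(J) = (-21 + J)/(2*J) (w(J) = (-21 + J)/((2*J)) = (-21 + J)*(1/(2*J)) = (-21 + J)/(2*J))
D(f) = 12*f²
(-4546 + D(E))/(w(51) + 27) = (-4546 + 12*8²)/((½)*(-21 + 51)/51 + 27) = (-4546 + 12*64)/((½)*(1/51)*30 + 27) = (-4546 + 768)/(5/17 + 27) = -3778/464/17 = -3778*17/464 = -32113/232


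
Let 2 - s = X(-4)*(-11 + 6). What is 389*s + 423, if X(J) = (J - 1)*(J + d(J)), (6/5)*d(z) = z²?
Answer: -268697/3 ≈ -89566.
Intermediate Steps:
d(z) = 5*z²/6
X(J) = (-1 + J)*(J + 5*J²/6) (X(J) = (J - 1)*(J + 5*J²/6) = (-1 + J)*(J + 5*J²/6))
s = -694/3 (s = 2 - (⅙)*(-4)*(-6 - 4 + 5*(-4)²)*(-11 + 6) = 2 - (⅙)*(-4)*(-6 - 4 + 5*16)*(-5) = 2 - (⅙)*(-4)*(-6 - 4 + 80)*(-5) = 2 - (⅙)*(-4)*70*(-5) = 2 - (-140)*(-5)/3 = 2 - 1*700/3 = 2 - 700/3 = -694/3 ≈ -231.33)
389*s + 423 = 389*(-694/3) + 423 = -269966/3 + 423 = -268697/3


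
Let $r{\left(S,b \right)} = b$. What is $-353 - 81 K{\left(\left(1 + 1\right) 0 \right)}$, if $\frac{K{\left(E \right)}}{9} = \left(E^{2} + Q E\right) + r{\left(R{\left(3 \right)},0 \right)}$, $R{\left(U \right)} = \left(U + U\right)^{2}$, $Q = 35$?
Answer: $-353$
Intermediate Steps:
$R{\left(U \right)} = 4 U^{2}$ ($R{\left(U \right)} = \left(2 U\right)^{2} = 4 U^{2}$)
$K{\left(E \right)} = 9 E^{2} + 315 E$ ($K{\left(E \right)} = 9 \left(\left(E^{2} + 35 E\right) + 0\right) = 9 \left(E^{2} + 35 E\right) = 9 E^{2} + 315 E$)
$-353 - 81 K{\left(\left(1 + 1\right) 0 \right)} = -353 - 81 \cdot 9 \left(1 + 1\right) 0 \left(35 + \left(1 + 1\right) 0\right) = -353 - 81 \cdot 9 \cdot 2 \cdot 0 \left(35 + 2 \cdot 0\right) = -353 - 81 \cdot 9 \cdot 0 \left(35 + 0\right) = -353 - 81 \cdot 9 \cdot 0 \cdot 35 = -353 - 0 = -353 + 0 = -353$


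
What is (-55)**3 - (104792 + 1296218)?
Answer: -1567385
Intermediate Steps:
(-55)**3 - (104792 + 1296218) = -166375 - 1*1401010 = -166375 - 1401010 = -1567385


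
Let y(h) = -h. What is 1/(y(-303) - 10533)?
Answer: -1/10230 ≈ -9.7752e-5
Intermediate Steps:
1/(y(-303) - 10533) = 1/(-1*(-303) - 10533) = 1/(303 - 10533) = 1/(-10230) = -1/10230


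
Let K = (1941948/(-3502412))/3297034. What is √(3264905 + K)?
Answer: √27210209291439475072316199918146/2886892861502 ≈ 1806.9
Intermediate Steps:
K = -485487/2886892861502 (K = (1941948*(-1/3502412))*(1/3297034) = -485487/875603*1/3297034 = -485487/2886892861502 ≈ -1.6817e-7)
√(3264905 + K) = √(3264905 - 485487/2886892861502) = √(9425430937981701823/2886892861502) = √27210209291439475072316199918146/2886892861502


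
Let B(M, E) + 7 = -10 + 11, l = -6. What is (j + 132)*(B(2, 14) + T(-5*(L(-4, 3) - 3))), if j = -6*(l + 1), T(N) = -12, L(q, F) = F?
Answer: -2916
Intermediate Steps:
j = 30 (j = -6*(-6 + 1) = -6*(-5) = 30)
B(M, E) = -6 (B(M, E) = -7 + (-10 + 11) = -7 + 1 = -6)
(j + 132)*(B(2, 14) + T(-5*(L(-4, 3) - 3))) = (30 + 132)*(-6 - 12) = 162*(-18) = -2916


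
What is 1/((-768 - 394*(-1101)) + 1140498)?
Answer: 1/1573524 ≈ 6.3552e-7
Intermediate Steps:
1/((-768 - 394*(-1101)) + 1140498) = 1/((-768 + 433794) + 1140498) = 1/(433026 + 1140498) = 1/1573524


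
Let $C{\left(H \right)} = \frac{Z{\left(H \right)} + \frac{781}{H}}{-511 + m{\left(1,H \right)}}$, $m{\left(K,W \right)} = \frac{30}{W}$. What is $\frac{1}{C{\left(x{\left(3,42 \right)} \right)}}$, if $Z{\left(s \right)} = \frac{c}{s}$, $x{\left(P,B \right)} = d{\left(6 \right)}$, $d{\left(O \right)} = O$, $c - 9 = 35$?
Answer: $- \frac{92}{25} \approx -3.68$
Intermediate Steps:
$c = 44$ ($c = 9 + 35 = 44$)
$x{\left(P,B \right)} = 6$
$Z{\left(s \right)} = \frac{44}{s}$
$C{\left(H \right)} = \frac{825}{H \left(-511 + \frac{30}{H}\right)}$ ($C{\left(H \right)} = \frac{\frac{44}{H} + \frac{781}{H}}{-511 + \frac{30}{H}} = \frac{825 \frac{1}{H}}{-511 + \frac{30}{H}} = \frac{825}{H \left(-511 + \frac{30}{H}\right)}$)
$\frac{1}{C{\left(x{\left(3,42 \right)} \right)}} = \frac{1}{\left(-825\right) \frac{1}{-30 + 511 \cdot 6}} = \frac{1}{\left(-825\right) \frac{1}{-30 + 3066}} = \frac{1}{\left(-825\right) \frac{1}{3036}} = \frac{1}{- \frac{25}{92}} = - \frac{92}{25}$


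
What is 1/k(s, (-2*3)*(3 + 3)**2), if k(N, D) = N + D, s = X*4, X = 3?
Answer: -1/204 ≈ -0.0049020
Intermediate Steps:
s = 12 (s = 3*4 = 12)
k(N, D) = D + N
1/k(s, (-2*3)*(3 + 3)**2) = 1/((-2*3)*(3 + 3)**2 + 12) = 1/(-6*6**2 + 12) = 1/(-6*36 + 12) = 1/(-216 + 12) = 1/(-204) = -1/204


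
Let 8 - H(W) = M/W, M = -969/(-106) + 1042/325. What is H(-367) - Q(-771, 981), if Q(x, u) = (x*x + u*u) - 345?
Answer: -19678417748973/12643150 ≈ -1.5564e+6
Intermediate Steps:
M = 425377/34450 (M = -969*(-1/106) + 1042*(1/325) = 969/106 + 1042/325 = 425377/34450 ≈ 12.348)
H(W) = 8 - 425377/(34450*W)
Q(x, u) = -345 + u**2 + x**2 (Q(x, u) = (x**2 + u**2) - 345 = (u**2 + x**2) - 345 = -345 + u**2 + x**2)
H(-367) - Q(-771, 981) = (8 - 425377/34450/(-367)) - (-345 + 981**2 + (-771)**2) = (8 - 425377/34450*(-1/367)) - (-345 + 962361 + 594441) = (8 + 425377/12643150) - 1*1556457 = 101570577/12643150 - 1556457 = -19678417748973/12643150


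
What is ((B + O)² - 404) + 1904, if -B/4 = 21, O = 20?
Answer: 5596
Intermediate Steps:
B = -84 (B = -4*21 = -84)
((B + O)² - 404) + 1904 = ((-84 + 20)² - 404) + 1904 = ((-64)² - 404) + 1904 = (4096 - 404) + 1904 = 3692 + 1904 = 5596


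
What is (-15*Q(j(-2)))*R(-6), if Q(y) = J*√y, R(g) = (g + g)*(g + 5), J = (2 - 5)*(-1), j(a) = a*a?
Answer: -1080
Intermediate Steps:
j(a) = a²
J = 3 (J = -3*(-1) = 3)
R(g) = 2*g*(5 + g) (R(g) = (2*g)*(5 + g) = 2*g*(5 + g))
Q(y) = 3*√y
(-15*Q(j(-2)))*R(-6) = (-45*√((-2)²))*(2*(-6)*(5 - 6)) = (-45*√4)*(2*(-6)*(-1)) = -45*2*12 = -15*6*12 = -90*12 = -1080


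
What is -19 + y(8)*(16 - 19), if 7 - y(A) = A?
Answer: -16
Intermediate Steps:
y(A) = 7 - A
-19 + y(8)*(16 - 19) = -19 + (7 - 1*8)*(16 - 19) = -19 + (7 - 8)*(-3) = -19 - 1*(-3) = -19 + 3 = -16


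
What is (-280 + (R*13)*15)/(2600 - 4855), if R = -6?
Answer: 290/451 ≈ 0.64302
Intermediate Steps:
(-280 + (R*13)*15)/(2600 - 4855) = (-280 - 6*13*15)/(2600 - 4855) = (-280 - 78*15)/(-2255) = (-280 - 1170)*(-1/2255) = -1450*(-1/2255) = 290/451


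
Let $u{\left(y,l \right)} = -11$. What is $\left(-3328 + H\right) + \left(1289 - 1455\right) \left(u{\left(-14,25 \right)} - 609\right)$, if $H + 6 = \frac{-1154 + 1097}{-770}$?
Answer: $\frac{76681277}{770} \approx 99586.0$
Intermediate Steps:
$H = - \frac{4563}{770}$ ($H = -6 + \frac{-1154 + 1097}{-770} = -6 - - \frac{57}{770} = -6 + \frac{57}{770} = - \frac{4563}{770} \approx -5.926$)
$\left(-3328 + H\right) + \left(1289 - 1455\right) \left(u{\left(-14,25 \right)} - 609\right) = \left(-3328 - \frac{4563}{770}\right) + \left(1289 - 1455\right) \left(-11 - 609\right) = - \frac{2567123}{770} - -102920 = - \frac{2567123}{770} + 102920 = \frac{76681277}{770}$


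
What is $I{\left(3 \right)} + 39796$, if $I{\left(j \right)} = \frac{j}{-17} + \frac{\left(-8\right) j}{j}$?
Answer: $\frac{676393}{17} \approx 39788.0$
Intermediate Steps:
$I{\left(j \right)} = -8 - \frac{j}{17}$ ($I{\left(j \right)} = j \left(- \frac{1}{17}\right) - 8 = - \frac{j}{17} - 8 = -8 - \frac{j}{17}$)
$I{\left(3 \right)} + 39796 = \left(-8 - \frac{3}{17}\right) + 39796 = - \frac{139}{17} + 39796 = \frac{676393}{17}$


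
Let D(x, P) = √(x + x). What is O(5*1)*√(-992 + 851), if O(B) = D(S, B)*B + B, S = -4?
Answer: -10*√282 + 5*I*√141 ≈ -167.93 + 59.372*I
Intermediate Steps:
D(x, P) = √2*√x (D(x, P) = √(2*x) = √2*√x)
O(B) = B + 2*I*B*√2 (O(B) = (√2*√(-4))*B + B = (√2*(2*I))*B + B = (2*I*√2)*B + B = 2*I*B*√2 + B = B + 2*I*B*√2)
O(5*1)*√(-992 + 851) = ((5*1)*(1 + 2*I*√2))*√(-992 + 851) = (5*(1 + 2*I*√2))*√(-141) = (5 + 10*I*√2)*(I*√141) = I*√141*(5 + 10*I*√2)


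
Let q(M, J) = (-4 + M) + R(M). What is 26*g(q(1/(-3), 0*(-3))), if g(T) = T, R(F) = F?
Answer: -364/3 ≈ -121.33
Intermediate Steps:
q(M, J) = -4 + 2*M (q(M, J) = (-4 + M) + M = -4 + 2*M)
26*g(q(1/(-3), 0*(-3))) = 26*(-4 + 2*(1/(-3))) = 26*(-4 + 2*(1*(-1/3))) = 26*(-4 + 2*(-1/3)) = 26*(-4 - 2/3) = 26*(-14/3) = -364/3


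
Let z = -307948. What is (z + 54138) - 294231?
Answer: -548041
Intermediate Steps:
(z + 54138) - 294231 = (-307948 + 54138) - 294231 = -253810 - 294231 = -548041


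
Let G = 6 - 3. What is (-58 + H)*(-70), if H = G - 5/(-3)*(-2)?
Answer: 12250/3 ≈ 4083.3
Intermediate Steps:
G = 3
H = -⅓ (H = 3 - 5/(-3)*(-2) = 3 - 5*(-⅓)*(-2) = 3 + (5/3)*(-2) = 3 - 10/3 = -⅓ ≈ -0.33333)
(-58 + H)*(-70) = (-58 - ⅓)*(-70) = -175/3*(-70) = 12250/3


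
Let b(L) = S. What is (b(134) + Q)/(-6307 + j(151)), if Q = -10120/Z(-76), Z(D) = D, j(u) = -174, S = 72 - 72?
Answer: -2530/123139 ≈ -0.020546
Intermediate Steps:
S = 0
b(L) = 0
Q = 2530/19 (Q = -10120/(-76) = -10120*(-1/76) = 2530/19 ≈ 133.16)
(b(134) + Q)/(-6307 + j(151)) = (0 + 2530/19)/(-6307 - 174) = (2530/19)/(-6481) = (2530/19)*(-1/6481) = -2530/123139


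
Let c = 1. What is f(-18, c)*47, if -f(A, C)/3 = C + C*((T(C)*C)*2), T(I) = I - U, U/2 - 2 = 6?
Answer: 4089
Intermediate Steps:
U = 16 (U = 4 + 2*6 = 4 + 12 = 16)
T(I) = -16 + I (T(I) = I - 1*16 = I - 16 = -16 + I)
f(A, C) = -3*C - 6*C²*(-16 + C) (f(A, C) = -3*(C + C*(((-16 + C)*C)*2)) = -3*(C + C*((C*(-16 + C))*2)) = -3*(C + C*(2*C*(-16 + C))) = -3*(C + 2*C²*(-16 + C)) = -3*C - 6*C²*(-16 + C))
f(-18, c)*47 = -3*1*(1 + 2*1*(-16 + 1))*47 = -3*1*(1 + 2*1*(-15))*47 = -3*1*(1 - 30)*47 = -3*1*(-29)*47 = 87*47 = 4089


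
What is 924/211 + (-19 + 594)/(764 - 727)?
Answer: 155513/7807 ≈ 19.920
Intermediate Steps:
924/211 + (-19 + 594)/(764 - 727) = (1/211)*924 + 575/37 = 924/211 + 575*(1/37) = 924/211 + 575/37 = 155513/7807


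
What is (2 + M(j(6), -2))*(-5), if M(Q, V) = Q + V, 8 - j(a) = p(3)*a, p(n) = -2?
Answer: -100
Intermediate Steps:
j(a) = 8 + 2*a (j(a) = 8 - (-2)*a = 8 + 2*a)
(2 + M(j(6), -2))*(-5) = (2 + ((8 + 2*6) - 2))*(-5) = (2 + ((8 + 12) - 2))*(-5) = (2 + (20 - 2))*(-5) = (2 + 18)*(-5) = 20*(-5) = -100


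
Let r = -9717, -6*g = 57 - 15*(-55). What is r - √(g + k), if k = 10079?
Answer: -9717 - 2*√2483 ≈ -9816.7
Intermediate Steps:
g = -147 (g = -(57 - 15*(-55))/6 = -(57 + 825)/6 = -⅙*882 = -147)
r - √(g + k) = -9717 - √(-147 + 10079) = -9717 - √9932 = -9717 - 2*√2483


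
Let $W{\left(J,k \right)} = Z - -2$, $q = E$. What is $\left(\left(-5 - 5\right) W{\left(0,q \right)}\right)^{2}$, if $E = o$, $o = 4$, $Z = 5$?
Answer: $4900$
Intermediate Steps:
$E = 4$
$q = 4$
$W{\left(J,k \right)} = 7$ ($W{\left(J,k \right)} = 5 - -2 = 5 + 2 = 7$)
$\left(\left(-5 - 5\right) W{\left(0,q \right)}\right)^{2} = \left(\left(-5 - 5\right) 7\right)^{2} = \left(\left(-10\right) 7\right)^{2} = \left(-70\right)^{2} = 4900$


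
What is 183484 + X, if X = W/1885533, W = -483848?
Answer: 345964653124/1885533 ≈ 1.8348e+5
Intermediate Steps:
X = -483848/1885533 ≈ -0.25661
183484 + X = 183484 - 483848/1885533 = 345964653124/1885533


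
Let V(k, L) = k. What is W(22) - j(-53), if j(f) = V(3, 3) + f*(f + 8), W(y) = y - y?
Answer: -2388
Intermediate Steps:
W(y) = 0
j(f) = 3 + f*(8 + f) (j(f) = 3 + f*(f + 8) = 3 + f*(8 + f))
W(22) - j(-53) = 0 - (3 + (-53)**2 + 8*(-53)) = 0 - (3 + 2809 - 424) = 0 - 1*2388 = 0 - 2388 = -2388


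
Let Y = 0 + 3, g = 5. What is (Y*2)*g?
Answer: 30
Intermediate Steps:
Y = 3
(Y*2)*g = (3*2)*5 = 6*5 = 30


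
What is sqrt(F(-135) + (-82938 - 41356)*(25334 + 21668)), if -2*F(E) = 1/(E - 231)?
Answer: I*sqrt(782579871861945)/366 ≈ 76433.0*I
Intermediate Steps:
F(E) = -1/(2*(-231 + E)) (F(E) = -1/(2*(E - 231)) = -1/(2*(-231 + E)))
sqrt(F(-135) + (-82938 - 41356)*(25334 + 21668)) = sqrt(-1/(-462 + 2*(-135)) + (-82938 - 41356)*(25334 + 21668)) = sqrt(-1/(-462 - 270) - 124294*47002) = sqrt(-1/(-732) - 5842066588) = sqrt(-1*(-1/732) - 5842066588) = sqrt(1/732 - 5842066588) = sqrt(-4276392742415/732) = I*sqrt(782579871861945)/366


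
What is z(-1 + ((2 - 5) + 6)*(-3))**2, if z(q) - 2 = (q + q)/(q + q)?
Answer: 9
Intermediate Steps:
z(q) = 3 (z(q) = 2 + (q + q)/(q + q) = 2 + (2*q)/((2*q)) = 2 + (2*q)*(1/(2*q)) = 2 + 1 = 3)
z(-1 + ((2 - 5) + 6)*(-3))**2 = 3**2 = 9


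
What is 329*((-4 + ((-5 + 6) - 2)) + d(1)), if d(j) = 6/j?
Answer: 329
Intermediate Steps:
329*((-4 + ((-5 + 6) - 2)) + d(1)) = 329*((-4 + ((-5 + 6) - 2)) + 6/1) = 329*((-4 + (1 - 2)) + 6*1) = 329*((-4 - 1) + 6) = 329*(-5 + 6) = 329*1 = 329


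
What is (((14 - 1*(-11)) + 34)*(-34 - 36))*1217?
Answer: -5026210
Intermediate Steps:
(((14 - 1*(-11)) + 34)*(-34 - 36))*1217 = (((14 + 11) + 34)*(-70))*1217 = ((25 + 34)*(-70))*1217 = (59*(-70))*1217 = -4130*1217 = -5026210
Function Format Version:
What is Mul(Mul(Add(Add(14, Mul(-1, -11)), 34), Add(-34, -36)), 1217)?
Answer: -5026210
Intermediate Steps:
Mul(Mul(Add(Add(14, Mul(-1, -11)), 34), Add(-34, -36)), 1217) = Mul(Mul(Add(Add(14, 11), 34), -70), 1217) = Mul(Mul(Add(25, 34), -70), 1217) = Mul(Mul(59, -70), 1217) = Mul(-4130, 1217) = -5026210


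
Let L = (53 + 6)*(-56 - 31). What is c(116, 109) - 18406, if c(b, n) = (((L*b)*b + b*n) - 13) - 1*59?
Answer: -69075482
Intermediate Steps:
L = -5133 (L = 59*(-87) = -5133)
c(b, n) = -72 - 5133*b**2 + b*n (c(b, n) = (((-5133*b)*b + b*n) - 13) - 1*59 = ((-5133*b**2 + b*n) - 13) - 59 = (-13 - 5133*b**2 + b*n) - 59 = -72 - 5133*b**2 + b*n)
c(116, 109) - 18406 = (-72 - 5133*116**2 + 116*109) - 18406 = (-72 - 5133*13456 + 12644) - 18406 = (-72 - 69069648 + 12644) - 18406 = -69057076 - 18406 = -69075482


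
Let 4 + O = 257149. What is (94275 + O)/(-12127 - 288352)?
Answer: -351420/300479 ≈ -1.1695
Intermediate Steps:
O = 257145 (O = -4 + 257149 = 257145)
(94275 + O)/(-12127 - 288352) = (94275 + 257145)/(-12127 - 288352) = 351420/(-300479) = 351420*(-1/300479) = -351420/300479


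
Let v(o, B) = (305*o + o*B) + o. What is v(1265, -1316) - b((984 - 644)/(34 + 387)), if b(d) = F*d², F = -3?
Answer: -226451616850/177241 ≈ -1.2776e+6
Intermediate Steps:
v(o, B) = 306*o + B*o (v(o, B) = (305*o + B*o) + o = 306*o + B*o)
b(d) = -3*d²
v(1265, -1316) - b((984 - 644)/(34 + 387)) = 1265*(306 - 1316) - (-3)*((984 - 644)/(34 + 387))² = 1265*(-1010) - (-3)*(340/421)² = -1277650 - (-3)*(340*(1/421))² = -1277650 - (-3)*(340/421)² = -1277650 - (-3)*115600/177241 = -1277650 - 1*(-346800/177241) = -1277650 + 346800/177241 = -226451616850/177241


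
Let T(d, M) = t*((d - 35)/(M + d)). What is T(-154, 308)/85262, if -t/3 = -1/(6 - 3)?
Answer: -27/1875764 ≈ -1.4394e-5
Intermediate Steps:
t = 1 (t = -(-3)/(6 - 3) = -(-3)/3 = -3*(-1/3) = 1)
T(d, M) = (-35 + d)/(M + d) (T(d, M) = 1*((d - 35)/(M + d)) = 1*((-35 + d)/(M + d)) = (-35 + d)/(M + d))
T(-154, 308)/85262 = ((-35 - 154)/(308 - 154))/85262 = (-189/154)*(1/85262) = ((1/154)*(-189))*(1/85262) = -27/22*1/85262 = -27/1875764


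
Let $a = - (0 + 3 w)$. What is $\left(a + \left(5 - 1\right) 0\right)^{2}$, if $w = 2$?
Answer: $36$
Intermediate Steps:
$a = -6$ ($a = - (0 + 3 \cdot 2) = - (0 + 6) = \left(-1\right) 6 = -6$)
$\left(a + \left(5 - 1\right) 0\right)^{2} = \left(-6 + \left(5 - 1\right) 0\right)^{2} = \left(-6 + 4 \cdot 0\right)^{2} = \left(-6 + 0\right)^{2} = \left(-6\right)^{2} = 36$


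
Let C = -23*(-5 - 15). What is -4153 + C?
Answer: -3693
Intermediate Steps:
C = 460 (C = -23*(-20) = 460)
-4153 + C = -4153 + 460 = -3693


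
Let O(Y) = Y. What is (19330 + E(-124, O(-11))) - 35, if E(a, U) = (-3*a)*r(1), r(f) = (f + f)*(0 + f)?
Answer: 20039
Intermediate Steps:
r(f) = 2*f**2 (r(f) = (2*f)*f = 2*f**2)
E(a, U) = -6*a (E(a, U) = (-3*a)*(2*1**2) = (-3*a)*(2*1) = -3*a*2 = -6*a)
(19330 + E(-124, O(-11))) - 35 = (19330 - 6*(-124)) - 35 = (19330 + 744) - 35 = 20074 - 35 = 20039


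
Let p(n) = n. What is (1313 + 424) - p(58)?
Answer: 1679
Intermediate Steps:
(1313 + 424) - p(58) = (1313 + 424) - 1*58 = 1737 - 58 = 1679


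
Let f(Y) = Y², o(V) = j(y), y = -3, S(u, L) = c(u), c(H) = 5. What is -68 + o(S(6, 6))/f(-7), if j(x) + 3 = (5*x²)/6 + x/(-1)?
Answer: -6649/98 ≈ -67.847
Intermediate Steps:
S(u, L) = 5
j(x) = -3 - x + 5*x²/6 (j(x) = -3 + ((5*x²)/6 + x/(-1)) = -3 + ((5*x²)*(⅙) + x*(-1)) = -3 + (5*x²/6 - x) = -3 + (-x + 5*x²/6) = -3 - x + 5*x²/6)
o(V) = 15/2 (o(V) = -3 - 1*(-3) + (⅚)*(-3)² = -3 + 3 + (⅚)*9 = -3 + 3 + 15/2 = 15/2)
-68 + o(S(6, 6))/f(-7) = -68 + 15/(2*((-7)²)) = -68 + (15/2)/49 = -68 + (15/2)*(1/49) = -68 + 15/98 = -6649/98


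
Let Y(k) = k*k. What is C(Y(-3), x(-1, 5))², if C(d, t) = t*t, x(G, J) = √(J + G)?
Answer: 16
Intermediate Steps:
Y(k) = k²
x(G, J) = √(G + J)
C(d, t) = t²
C(Y(-3), x(-1, 5))² = ((√(-1 + 5))²)² = ((√4)²)² = (2²)² = 4² = 16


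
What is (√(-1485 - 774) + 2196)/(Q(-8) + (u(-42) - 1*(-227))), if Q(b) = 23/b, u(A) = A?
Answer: 17568/1457 + 24*I*√251/1457 ≈ 12.058 + 0.26097*I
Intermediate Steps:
(√(-1485 - 774) + 2196)/(Q(-8) + (u(-42) - 1*(-227))) = (√(-1485 - 774) + 2196)/(23/(-8) + (-42 - 1*(-227))) = (√(-2259) + 2196)/(23*(-⅛) + (-42 + 227)) = (3*I*√251 + 2196)/(-23/8 + 185) = (2196 + 3*I*√251)/(1457/8) = (2196 + 3*I*√251)*(8/1457) = 17568/1457 + 24*I*√251/1457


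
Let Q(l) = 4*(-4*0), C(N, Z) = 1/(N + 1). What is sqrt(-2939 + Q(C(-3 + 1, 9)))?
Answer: I*sqrt(2939) ≈ 54.213*I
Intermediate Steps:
C(N, Z) = 1/(1 + N)
Q(l) = 0 (Q(l) = 4*0 = 0)
sqrt(-2939 + Q(C(-3 + 1, 9))) = sqrt(-2939 + 0) = sqrt(-2939) = I*sqrt(2939)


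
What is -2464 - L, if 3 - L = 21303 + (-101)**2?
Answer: 29037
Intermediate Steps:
L = -31501 (L = 3 - (21303 + (-101)**2) = 3 - (21303 + 10201) = 3 - 1*31504 = 3 - 31504 = -31501)
-2464 - L = -2464 - 1*(-31501) = -2464 + 31501 = 29037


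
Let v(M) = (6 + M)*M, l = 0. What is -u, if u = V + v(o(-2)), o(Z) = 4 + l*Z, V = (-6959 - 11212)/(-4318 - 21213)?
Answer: -1039411/25531 ≈ -40.712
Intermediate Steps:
V = 18171/25531 (V = -18171/(-25531) = -18171*(-1/25531) = 18171/25531 ≈ 0.71172)
o(Z) = 4 (o(Z) = 4 + 0*Z = 4 + 0 = 4)
v(M) = M*(6 + M)
u = 1039411/25531 (u = 18171/25531 + 4*(6 + 4) = 18171/25531 + 4*10 = 18171/25531 + 40 = 1039411/25531 ≈ 40.712)
-u = -1*1039411/25531 = -1039411/25531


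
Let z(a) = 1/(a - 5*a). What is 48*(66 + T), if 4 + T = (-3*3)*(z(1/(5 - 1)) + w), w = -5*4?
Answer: 12048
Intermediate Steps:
z(a) = -1/(4*a) (z(a) = 1/(-4*a) = -1/(4*a))
w = -20
T = 185 (T = -4 + (-3*3)*(-1/(4*(1/(5 - 1))) - 20) = -4 - 9*(-1/(4*(1/4)) - 20) = -4 - 9*(-1/(4*¼) - 20) = -4 - 9*(-¼*4 - 20) = -4 - 9*(-1 - 20) = -4 - 9*(-21) = -4 + 189 = 185)
48*(66 + T) = 48*(66 + 185) = 48*251 = 12048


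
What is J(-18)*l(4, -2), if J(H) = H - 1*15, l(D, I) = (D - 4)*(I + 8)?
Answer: 0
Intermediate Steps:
l(D, I) = (-4 + D)*(8 + I)
J(H) = -15 + H (J(H) = H - 15 = -15 + H)
J(-18)*l(4, -2) = (-15 - 18)*(-32 - 4*(-2) + 8*4 + 4*(-2)) = -33*(-32 + 8 + 32 - 8) = -33*0 = 0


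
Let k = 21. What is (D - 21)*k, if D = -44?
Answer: -1365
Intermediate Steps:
(D - 21)*k = (-44 - 21)*21 = -65*21 = -1365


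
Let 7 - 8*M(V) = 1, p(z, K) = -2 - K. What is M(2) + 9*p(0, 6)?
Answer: -285/4 ≈ -71.250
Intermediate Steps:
M(V) = 3/4 (M(V) = 7/8 - 1/8*1 = 7/8 - 1/8 = 3/4)
M(2) + 9*p(0, 6) = 3/4 + 9*(-2 - 1*6) = 3/4 + 9*(-2 - 6) = 3/4 + 9*(-8) = 3/4 - 72 = -285/4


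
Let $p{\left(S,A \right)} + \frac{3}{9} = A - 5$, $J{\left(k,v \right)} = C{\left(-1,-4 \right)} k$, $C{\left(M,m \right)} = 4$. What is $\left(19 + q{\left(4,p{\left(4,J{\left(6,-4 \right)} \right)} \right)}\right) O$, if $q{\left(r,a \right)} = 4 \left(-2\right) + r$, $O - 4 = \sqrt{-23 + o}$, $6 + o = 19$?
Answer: $60 + 15 i \sqrt{10} \approx 60.0 + 47.434 i$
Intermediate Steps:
$o = 13$ ($o = -6 + 19 = 13$)
$J{\left(k,v \right)} = 4 k$
$p{\left(S,A \right)} = - \frac{16}{3} + A$ ($p{\left(S,A \right)} = - \frac{1}{3} + \left(A - 5\right) = - \frac{1}{3} + \left(-5 + A\right) = - \frac{16}{3} + A$)
$O = 4 + i \sqrt{10}$ ($O = 4 + \sqrt{-23 + 13} = 4 + \sqrt{-10} = 4 + i \sqrt{10} \approx 4.0 + 3.1623 i$)
$q{\left(r,a \right)} = -8 + r$
$\left(19 + q{\left(4,p{\left(4,J{\left(6,-4 \right)} \right)} \right)}\right) O = \left(19 + \left(-8 + 4\right)\right) \left(4 + i \sqrt{10}\right) = \left(19 - 4\right) \left(4 + i \sqrt{10}\right) = 15 \left(4 + i \sqrt{10}\right) = 60 + 15 i \sqrt{10}$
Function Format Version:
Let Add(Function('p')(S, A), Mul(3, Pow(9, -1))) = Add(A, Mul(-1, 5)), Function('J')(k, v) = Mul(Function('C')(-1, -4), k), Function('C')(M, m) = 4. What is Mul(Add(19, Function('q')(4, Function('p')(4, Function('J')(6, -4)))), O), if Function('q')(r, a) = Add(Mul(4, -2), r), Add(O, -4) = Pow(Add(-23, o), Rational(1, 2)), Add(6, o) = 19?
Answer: Add(60, Mul(15, I, Pow(10, Rational(1, 2)))) ≈ Add(60.000, Mul(47.434, I))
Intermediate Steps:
o = 13 (o = Add(-6, 19) = 13)
Function('J')(k, v) = Mul(4, k)
Function('p')(S, A) = Add(Rational(-16, 3), A) (Function('p')(S, A) = Add(Rational(-1, 3), Add(A, Mul(-1, 5))) = Add(Rational(-1, 3), Add(A, -5)) = Add(Rational(-1, 3), Add(-5, A)) = Add(Rational(-16, 3), A))
O = Add(4, Mul(I, Pow(10, Rational(1, 2)))) (O = Add(4, Pow(Add(-23, 13), Rational(1, 2))) = Add(4, Pow(-10, Rational(1, 2))) = Add(4, Mul(I, Pow(10, Rational(1, 2)))) ≈ Add(4.0000, Mul(3.1623, I)))
Function('q')(r, a) = Add(-8, r)
Mul(Add(19, Function('q')(4, Function('p')(4, Function('J')(6, -4)))), O) = Mul(Add(19, Add(-8, 4)), Add(4, Mul(I, Pow(10, Rational(1, 2))))) = Mul(Add(19, -4), Add(4, Mul(I, Pow(10, Rational(1, 2))))) = Mul(15, Add(4, Mul(I, Pow(10, Rational(1, 2))))) = Add(60, Mul(15, I, Pow(10, Rational(1, 2))))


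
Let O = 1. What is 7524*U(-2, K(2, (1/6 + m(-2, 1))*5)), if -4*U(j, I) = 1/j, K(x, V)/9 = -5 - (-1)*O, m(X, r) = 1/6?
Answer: 1881/2 ≈ 940.50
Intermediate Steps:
m(X, r) = ⅙
K(x, V) = -36 (K(x, V) = 9*(-5 - (-1)) = 9*(-5 - 1*(-1)) = 9*(-5 + 1) = 9*(-4) = -36)
U(j, I) = -1/(4*j)
7524*U(-2, K(2, (1/6 + m(-2, 1))*5)) = 7524*(-¼/(-2)) = 7524*(-¼*(-½)) = 7524*(⅛) = 1881/2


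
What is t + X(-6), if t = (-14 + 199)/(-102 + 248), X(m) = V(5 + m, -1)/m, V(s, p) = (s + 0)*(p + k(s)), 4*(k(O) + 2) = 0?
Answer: 56/73 ≈ 0.76712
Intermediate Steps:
k(O) = -2 (k(O) = -2 + (¼)*0 = -2 + 0 = -2)
V(s, p) = s*(-2 + p) (V(s, p) = (s + 0)*(p - 2) = s*(-2 + p))
X(m) = (-15 - 3*m)/m (X(m) = ((5 + m)*(-2 - 1))/m = ((5 + m)*(-3))/m = (-15 - 3*m)/m)
t = 185/146 ≈ 1.2671
t + X(-6) = 185/146 + (-3 - 15/(-6)) = 185/146 + (-3 - 15*(-⅙)) = 185/146 + (-3 + 5/2) = 185/146 - ½ = 56/73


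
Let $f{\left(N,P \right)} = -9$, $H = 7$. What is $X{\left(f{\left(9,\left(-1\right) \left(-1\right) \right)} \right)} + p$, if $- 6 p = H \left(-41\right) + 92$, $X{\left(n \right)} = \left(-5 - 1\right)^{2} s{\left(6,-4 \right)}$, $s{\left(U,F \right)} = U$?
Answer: $\frac{497}{2} \approx 248.5$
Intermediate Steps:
$X{\left(n \right)} = 216$ ($X{\left(n \right)} = \left(-5 - 1\right)^{2} \cdot 6 = \left(-6\right)^{2} \cdot 6 = 36 \cdot 6 = 216$)
$p = \frac{65}{2}$ ($p = - \frac{7 \left(-41\right) + 92}{6} = - \frac{-287 + 92}{6} = \left(- \frac{1}{6}\right) \left(-195\right) = \frac{65}{2} \approx 32.5$)
$X{\left(f{\left(9,\left(-1\right) \left(-1\right) \right)} \right)} + p = 216 + \frac{65}{2} = \frac{497}{2}$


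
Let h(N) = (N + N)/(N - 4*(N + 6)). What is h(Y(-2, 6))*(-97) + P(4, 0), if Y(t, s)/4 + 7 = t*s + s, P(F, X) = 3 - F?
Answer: 2489/33 ≈ 75.424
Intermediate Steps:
Y(t, s) = -28 + 4*s + 4*s*t (Y(t, s) = -28 + 4*(t*s + s) = -28 + 4*(s*t + s) = -28 + 4*(s + s*t) = -28 + (4*s + 4*s*t) = -28 + 4*s + 4*s*t)
h(N) = 2*N/(-24 - 3*N) (h(N) = (2*N)/(N - 4*(6 + N)) = (2*N)/(N + (-24 - 4*N)) = (2*N)/(-24 - 3*N) = 2*N/(-24 - 3*N))
h(Y(-2, 6))*(-97) + P(4, 0) = -2*(-28 + 4*6 + 4*6*(-2))/(24 + 3*(-28 + 4*6 + 4*6*(-2)))*(-97) + (3 - 1*4) = -2*(-28 + 24 - 48)/(24 + 3*(-28 + 24 - 48))*(-97) + (3 - 4) = -2*(-52)/(24 + 3*(-52))*(-97) - 1 = -2*(-52)/(24 - 156)*(-97) - 1 = -2*(-52)/(-132)*(-97) - 1 = -2*(-52)*(-1/132)*(-97) - 1 = -26/33*(-97) - 1 = 2522/33 - 1 = 2489/33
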